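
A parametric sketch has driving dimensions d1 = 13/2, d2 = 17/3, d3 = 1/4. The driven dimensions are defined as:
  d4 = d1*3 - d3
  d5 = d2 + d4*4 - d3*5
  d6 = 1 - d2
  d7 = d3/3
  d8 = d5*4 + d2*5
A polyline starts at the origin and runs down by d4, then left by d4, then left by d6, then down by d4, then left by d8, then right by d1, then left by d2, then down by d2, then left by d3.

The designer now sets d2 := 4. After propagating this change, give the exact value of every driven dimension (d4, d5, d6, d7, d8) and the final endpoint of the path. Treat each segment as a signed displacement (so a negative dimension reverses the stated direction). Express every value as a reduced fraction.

Apply edit: d2 := 4
  d4 = d1*3 - d3 = 77/4
  d5 = d2 + d4*4 - d3*5 = 319/4
  d6 = 1 - d2 = -3
  d7 = d3/3 = 1/12
  d8 = d5*4 + d2*5 = 339
Walk from origin (0, 0):
  seg 1: down by d4 = 77/4 → (0, -77/4)
  seg 2: left by d4 = 77/4 → (-77/4, -77/4)
  seg 3: left by d6 = -3 → (-65/4, -77/4)
  seg 4: down by d4 = 77/4 → (-65/4, -77/2)
  seg 5: left by d8 = 339 → (-1421/4, -77/2)
  seg 6: right by d1 = 13/2 → (-1395/4, -77/2)
  seg 7: left by d2 = 4 → (-1411/4, -77/2)
  seg 8: down by d2 = 4 → (-1411/4, -85/2)
  seg 9: left by d3 = 1/4 → (-353, -85/2)

d4 = 77/4
d5 = 319/4
d6 = -3
d7 = 1/12
d8 = 339
endpoint = (-353, -85/2)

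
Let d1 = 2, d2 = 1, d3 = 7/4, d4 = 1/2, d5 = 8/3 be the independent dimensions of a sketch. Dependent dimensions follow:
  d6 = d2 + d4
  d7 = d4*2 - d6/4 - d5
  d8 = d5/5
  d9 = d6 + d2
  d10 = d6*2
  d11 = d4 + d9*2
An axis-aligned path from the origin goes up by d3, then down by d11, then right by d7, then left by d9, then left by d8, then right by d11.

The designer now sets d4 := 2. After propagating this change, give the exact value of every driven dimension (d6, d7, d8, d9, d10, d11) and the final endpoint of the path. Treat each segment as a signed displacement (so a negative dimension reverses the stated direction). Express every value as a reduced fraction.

d6 = 3
d7 = 7/12
d8 = 8/15
d9 = 4
d10 = 6
d11 = 10
endpoint = (121/20, -33/4)

Apply edit: d4 := 2
  d6 = d2 + d4 = 3
  d7 = d4*2 - d6/4 - d5 = 7/12
  d8 = d5/5 = 8/15
  d9 = d6 + d2 = 4
  d10 = d6*2 = 6
  d11 = d4 + d9*2 = 10
Walk from origin (0, 0):
  seg 1: up by d3 = 7/4 → (0, 7/4)
  seg 2: down by d11 = 10 → (0, -33/4)
  seg 3: right by d7 = 7/12 → (7/12, -33/4)
  seg 4: left by d9 = 4 → (-41/12, -33/4)
  seg 5: left by d8 = 8/15 → (-79/20, -33/4)
  seg 6: right by d11 = 10 → (121/20, -33/4)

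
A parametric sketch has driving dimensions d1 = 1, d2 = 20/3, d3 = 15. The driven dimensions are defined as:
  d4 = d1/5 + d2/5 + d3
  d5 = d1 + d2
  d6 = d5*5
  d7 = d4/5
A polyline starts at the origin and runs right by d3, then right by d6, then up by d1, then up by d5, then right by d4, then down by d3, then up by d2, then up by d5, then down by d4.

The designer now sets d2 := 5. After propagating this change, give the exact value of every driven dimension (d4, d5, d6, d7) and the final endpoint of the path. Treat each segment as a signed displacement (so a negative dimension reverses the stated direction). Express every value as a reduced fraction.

d4 = 81/5
d5 = 6
d6 = 30
d7 = 81/25
endpoint = (306/5, -66/5)

Apply edit: d2 := 5
  d4 = d1/5 + d2/5 + d3 = 81/5
  d5 = d1 + d2 = 6
  d6 = d5*5 = 30
  d7 = d4/5 = 81/25
Walk from origin (0, 0):
  seg 1: right by d3 = 15 → (15, 0)
  seg 2: right by d6 = 30 → (45, 0)
  seg 3: up by d1 = 1 → (45, 1)
  seg 4: up by d5 = 6 → (45, 7)
  seg 5: right by d4 = 81/5 → (306/5, 7)
  seg 6: down by d3 = 15 → (306/5, -8)
  seg 7: up by d2 = 5 → (306/5, -3)
  seg 8: up by d5 = 6 → (306/5, 3)
  seg 9: down by d4 = 81/5 → (306/5, -66/5)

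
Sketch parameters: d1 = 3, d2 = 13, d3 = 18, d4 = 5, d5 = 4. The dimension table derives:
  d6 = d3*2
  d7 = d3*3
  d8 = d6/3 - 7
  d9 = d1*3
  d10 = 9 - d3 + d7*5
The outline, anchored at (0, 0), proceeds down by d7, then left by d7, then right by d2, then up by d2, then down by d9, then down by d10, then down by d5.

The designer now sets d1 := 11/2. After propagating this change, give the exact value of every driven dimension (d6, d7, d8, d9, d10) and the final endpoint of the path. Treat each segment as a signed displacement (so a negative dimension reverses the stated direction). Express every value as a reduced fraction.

Apply edit: d1 := 11/2
  d6 = d3*2 = 36
  d7 = d3*3 = 54
  d8 = d6/3 - 7 = 5
  d9 = d1*3 = 33/2
  d10 = 9 - d3 + d7*5 = 261
Walk from origin (0, 0):
  seg 1: down by d7 = 54 → (0, -54)
  seg 2: left by d7 = 54 → (-54, -54)
  seg 3: right by d2 = 13 → (-41, -54)
  seg 4: up by d2 = 13 → (-41, -41)
  seg 5: down by d9 = 33/2 → (-41, -115/2)
  seg 6: down by d10 = 261 → (-41, -637/2)
  seg 7: down by d5 = 4 → (-41, -645/2)

d6 = 36
d7 = 54
d8 = 5
d9 = 33/2
d10 = 261
endpoint = (-41, -645/2)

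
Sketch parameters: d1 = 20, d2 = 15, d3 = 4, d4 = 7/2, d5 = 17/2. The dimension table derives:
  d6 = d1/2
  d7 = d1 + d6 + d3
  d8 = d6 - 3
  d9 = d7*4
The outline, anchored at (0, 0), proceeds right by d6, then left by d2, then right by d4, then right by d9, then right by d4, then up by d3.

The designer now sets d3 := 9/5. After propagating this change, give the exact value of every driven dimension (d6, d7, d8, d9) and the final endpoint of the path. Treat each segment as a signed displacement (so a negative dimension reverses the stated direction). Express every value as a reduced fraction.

Apply edit: d3 := 9/5
  d6 = d1/2 = 10
  d7 = d1 + d6 + d3 = 159/5
  d8 = d6 - 3 = 7
  d9 = d7*4 = 636/5
Walk from origin (0, 0):
  seg 1: right by d6 = 10 → (10, 0)
  seg 2: left by d2 = 15 → (-5, 0)
  seg 3: right by d4 = 7/2 → (-3/2, 0)
  seg 4: right by d9 = 636/5 → (1257/10, 0)
  seg 5: right by d4 = 7/2 → (646/5, 0)
  seg 6: up by d3 = 9/5 → (646/5, 9/5)

d6 = 10
d7 = 159/5
d8 = 7
d9 = 636/5
endpoint = (646/5, 9/5)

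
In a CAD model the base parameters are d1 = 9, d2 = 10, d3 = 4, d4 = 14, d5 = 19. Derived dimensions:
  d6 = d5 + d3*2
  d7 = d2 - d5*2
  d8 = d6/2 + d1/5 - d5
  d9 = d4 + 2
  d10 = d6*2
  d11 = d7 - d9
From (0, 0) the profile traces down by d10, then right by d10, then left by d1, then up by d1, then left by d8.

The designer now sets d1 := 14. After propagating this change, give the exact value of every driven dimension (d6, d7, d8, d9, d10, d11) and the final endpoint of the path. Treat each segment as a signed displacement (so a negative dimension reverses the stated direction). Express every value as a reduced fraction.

Apply edit: d1 := 14
  d6 = d5 + d3*2 = 27
  d7 = d2 - d5*2 = -28
  d8 = d6/2 + d1/5 - d5 = -27/10
  d9 = d4 + 2 = 16
  d10 = d6*2 = 54
  d11 = d7 - d9 = -44
Walk from origin (0, 0):
  seg 1: down by d10 = 54 → (0, -54)
  seg 2: right by d10 = 54 → (54, -54)
  seg 3: left by d1 = 14 → (40, -54)
  seg 4: up by d1 = 14 → (40, -40)
  seg 5: left by d8 = -27/10 → (427/10, -40)

d6 = 27
d7 = -28
d8 = -27/10
d9 = 16
d10 = 54
d11 = -44
endpoint = (427/10, -40)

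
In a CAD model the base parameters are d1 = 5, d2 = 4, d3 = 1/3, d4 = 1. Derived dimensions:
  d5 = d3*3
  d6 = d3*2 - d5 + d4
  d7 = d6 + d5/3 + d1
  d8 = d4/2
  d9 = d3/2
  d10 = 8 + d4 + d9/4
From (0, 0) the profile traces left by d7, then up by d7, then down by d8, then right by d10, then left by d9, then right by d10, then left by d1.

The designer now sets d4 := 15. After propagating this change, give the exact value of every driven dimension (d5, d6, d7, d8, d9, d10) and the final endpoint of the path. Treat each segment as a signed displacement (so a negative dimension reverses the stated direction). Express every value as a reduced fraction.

d5 = 1
d6 = 44/3
d7 = 20
d8 = 15/2
d9 = 1/6
d10 = 553/24
endpoint = (251/12, 25/2)

Apply edit: d4 := 15
  d5 = d3*3 = 1
  d6 = d3*2 - d5 + d4 = 44/3
  d7 = d6 + d5/3 + d1 = 20
  d8 = d4/2 = 15/2
  d9 = d3/2 = 1/6
  d10 = 8 + d4 + d9/4 = 553/24
Walk from origin (0, 0):
  seg 1: left by d7 = 20 → (-20, 0)
  seg 2: up by d7 = 20 → (-20, 20)
  seg 3: down by d8 = 15/2 → (-20, 25/2)
  seg 4: right by d10 = 553/24 → (73/24, 25/2)
  seg 5: left by d9 = 1/6 → (23/8, 25/2)
  seg 6: right by d10 = 553/24 → (311/12, 25/2)
  seg 7: left by d1 = 5 → (251/12, 25/2)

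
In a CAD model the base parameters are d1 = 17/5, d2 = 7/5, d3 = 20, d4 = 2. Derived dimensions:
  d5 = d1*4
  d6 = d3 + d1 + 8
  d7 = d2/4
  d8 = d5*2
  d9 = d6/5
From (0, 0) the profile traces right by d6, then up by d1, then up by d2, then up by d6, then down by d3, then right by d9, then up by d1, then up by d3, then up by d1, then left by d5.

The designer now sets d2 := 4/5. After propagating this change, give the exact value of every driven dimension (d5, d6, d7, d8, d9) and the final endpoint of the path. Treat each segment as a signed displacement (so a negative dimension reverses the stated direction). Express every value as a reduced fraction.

Apply edit: d2 := 4/5
  d5 = d1*4 = 68/5
  d6 = d3 + d1 + 8 = 157/5
  d7 = d2/4 = 1/5
  d8 = d5*2 = 136/5
  d9 = d6/5 = 157/25
Walk from origin (0, 0):
  seg 1: right by d6 = 157/5 → (157/5, 0)
  seg 2: up by d1 = 17/5 → (157/5, 17/5)
  seg 3: up by d2 = 4/5 → (157/5, 21/5)
  seg 4: up by d6 = 157/5 → (157/5, 178/5)
  seg 5: down by d3 = 20 → (157/5, 78/5)
  seg 6: right by d9 = 157/25 → (942/25, 78/5)
  seg 7: up by d1 = 17/5 → (942/25, 19)
  seg 8: up by d3 = 20 → (942/25, 39)
  seg 9: up by d1 = 17/5 → (942/25, 212/5)
  seg 10: left by d5 = 68/5 → (602/25, 212/5)

d5 = 68/5
d6 = 157/5
d7 = 1/5
d8 = 136/5
d9 = 157/25
endpoint = (602/25, 212/5)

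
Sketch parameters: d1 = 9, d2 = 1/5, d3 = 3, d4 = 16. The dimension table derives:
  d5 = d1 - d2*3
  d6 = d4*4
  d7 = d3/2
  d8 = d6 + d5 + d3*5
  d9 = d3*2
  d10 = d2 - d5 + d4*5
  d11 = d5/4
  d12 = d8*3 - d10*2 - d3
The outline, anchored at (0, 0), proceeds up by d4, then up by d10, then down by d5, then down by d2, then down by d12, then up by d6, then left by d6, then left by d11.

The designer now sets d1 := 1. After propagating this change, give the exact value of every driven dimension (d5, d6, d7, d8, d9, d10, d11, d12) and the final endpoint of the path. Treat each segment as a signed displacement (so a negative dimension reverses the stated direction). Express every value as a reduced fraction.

d5 = 2/5
d6 = 64
d7 = 3/2
d8 = 397/5
d9 = 6
d10 = 399/5
d11 = 1/10
d12 = 378/5
endpoint = (-641/10, 418/5)

Apply edit: d1 := 1
  d5 = d1 - d2*3 = 2/5
  d6 = d4*4 = 64
  d7 = d3/2 = 3/2
  d8 = d6 + d5 + d3*5 = 397/5
  d9 = d3*2 = 6
  d10 = d2 - d5 + d4*5 = 399/5
  d11 = d5/4 = 1/10
  d12 = d8*3 - d10*2 - d3 = 378/5
Walk from origin (0, 0):
  seg 1: up by d4 = 16 → (0, 16)
  seg 2: up by d10 = 399/5 → (0, 479/5)
  seg 3: down by d5 = 2/5 → (0, 477/5)
  seg 4: down by d2 = 1/5 → (0, 476/5)
  seg 5: down by d12 = 378/5 → (0, 98/5)
  seg 6: up by d6 = 64 → (0, 418/5)
  seg 7: left by d6 = 64 → (-64, 418/5)
  seg 8: left by d11 = 1/10 → (-641/10, 418/5)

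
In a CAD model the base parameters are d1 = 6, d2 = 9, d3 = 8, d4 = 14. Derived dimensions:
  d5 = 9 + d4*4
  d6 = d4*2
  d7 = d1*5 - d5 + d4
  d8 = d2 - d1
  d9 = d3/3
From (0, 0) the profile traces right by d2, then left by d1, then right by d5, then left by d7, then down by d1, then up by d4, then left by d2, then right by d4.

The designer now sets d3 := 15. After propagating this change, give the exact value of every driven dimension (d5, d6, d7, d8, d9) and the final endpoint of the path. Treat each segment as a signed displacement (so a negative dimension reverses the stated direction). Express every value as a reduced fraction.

d5 = 65
d6 = 28
d7 = -21
d8 = 3
d9 = 5
endpoint = (94, 8)

Apply edit: d3 := 15
  d5 = 9 + d4*4 = 65
  d6 = d4*2 = 28
  d7 = d1*5 - d5 + d4 = -21
  d8 = d2 - d1 = 3
  d9 = d3/3 = 5
Walk from origin (0, 0):
  seg 1: right by d2 = 9 → (9, 0)
  seg 2: left by d1 = 6 → (3, 0)
  seg 3: right by d5 = 65 → (68, 0)
  seg 4: left by d7 = -21 → (89, 0)
  seg 5: down by d1 = 6 → (89, -6)
  seg 6: up by d4 = 14 → (89, 8)
  seg 7: left by d2 = 9 → (80, 8)
  seg 8: right by d4 = 14 → (94, 8)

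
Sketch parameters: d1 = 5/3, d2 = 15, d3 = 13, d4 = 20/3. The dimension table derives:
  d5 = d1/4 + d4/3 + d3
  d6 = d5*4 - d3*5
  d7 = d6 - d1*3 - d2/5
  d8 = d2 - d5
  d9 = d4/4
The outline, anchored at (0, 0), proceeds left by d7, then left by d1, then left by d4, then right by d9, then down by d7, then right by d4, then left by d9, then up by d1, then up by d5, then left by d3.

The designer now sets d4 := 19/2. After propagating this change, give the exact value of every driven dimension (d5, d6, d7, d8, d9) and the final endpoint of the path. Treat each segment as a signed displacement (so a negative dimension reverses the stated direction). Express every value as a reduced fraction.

Apply edit: d4 := 19/2
  d5 = d1/4 + d4/3 + d3 = 199/12
  d6 = d5*4 - d3*5 = 4/3
  d7 = d6 - d1*3 - d2/5 = -20/3
  d8 = d2 - d5 = -19/12
  d9 = d4/4 = 19/8
Walk from origin (0, 0):
  seg 1: left by d7 = -20/3 → (20/3, 0)
  seg 2: left by d1 = 5/3 → (5, 0)
  seg 3: left by d4 = 19/2 → (-9/2, 0)
  seg 4: right by d9 = 19/8 → (-17/8, 0)
  seg 5: down by d7 = -20/3 → (-17/8, 20/3)
  seg 6: right by d4 = 19/2 → (59/8, 20/3)
  seg 7: left by d9 = 19/8 → (5, 20/3)
  seg 8: up by d1 = 5/3 → (5, 25/3)
  seg 9: up by d5 = 199/12 → (5, 299/12)
  seg 10: left by d3 = 13 → (-8, 299/12)

d5 = 199/12
d6 = 4/3
d7 = -20/3
d8 = -19/12
d9 = 19/8
endpoint = (-8, 299/12)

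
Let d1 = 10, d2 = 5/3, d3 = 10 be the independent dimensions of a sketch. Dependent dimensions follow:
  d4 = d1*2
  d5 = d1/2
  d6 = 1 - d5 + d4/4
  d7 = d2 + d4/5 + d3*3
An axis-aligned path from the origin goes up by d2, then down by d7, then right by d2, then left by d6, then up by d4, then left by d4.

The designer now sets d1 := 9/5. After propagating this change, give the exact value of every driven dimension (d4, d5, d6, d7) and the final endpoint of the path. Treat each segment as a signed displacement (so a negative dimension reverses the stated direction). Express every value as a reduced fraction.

Apply edit: d1 := 9/5
  d4 = d1*2 = 18/5
  d5 = d1/2 = 9/10
  d6 = 1 - d5 + d4/4 = 1
  d7 = d2 + d4/5 + d3*3 = 2429/75
Walk from origin (0, 0):
  seg 1: up by d2 = 5/3 → (0, 5/3)
  seg 2: down by d7 = 2429/75 → (0, -768/25)
  seg 3: right by d2 = 5/3 → (5/3, -768/25)
  seg 4: left by d6 = 1 → (2/3, -768/25)
  seg 5: up by d4 = 18/5 → (2/3, -678/25)
  seg 6: left by d4 = 18/5 → (-44/15, -678/25)

d4 = 18/5
d5 = 9/10
d6 = 1
d7 = 2429/75
endpoint = (-44/15, -678/25)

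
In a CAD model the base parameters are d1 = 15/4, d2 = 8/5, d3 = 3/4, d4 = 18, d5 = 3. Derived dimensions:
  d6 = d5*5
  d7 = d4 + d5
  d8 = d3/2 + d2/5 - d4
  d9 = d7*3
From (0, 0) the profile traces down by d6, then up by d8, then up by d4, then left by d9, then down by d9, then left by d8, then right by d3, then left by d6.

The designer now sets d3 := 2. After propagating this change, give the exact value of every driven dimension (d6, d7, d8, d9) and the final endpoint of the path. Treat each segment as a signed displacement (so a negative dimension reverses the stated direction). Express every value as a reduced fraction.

d6 = 15
d7 = 21
d8 = -417/25
d9 = 63
endpoint = (-1483/25, -1917/25)

Apply edit: d3 := 2
  d6 = d5*5 = 15
  d7 = d4 + d5 = 21
  d8 = d3/2 + d2/5 - d4 = -417/25
  d9 = d7*3 = 63
Walk from origin (0, 0):
  seg 1: down by d6 = 15 → (0, -15)
  seg 2: up by d8 = -417/25 → (0, -792/25)
  seg 3: up by d4 = 18 → (0, -342/25)
  seg 4: left by d9 = 63 → (-63, -342/25)
  seg 5: down by d9 = 63 → (-63, -1917/25)
  seg 6: left by d8 = -417/25 → (-1158/25, -1917/25)
  seg 7: right by d3 = 2 → (-1108/25, -1917/25)
  seg 8: left by d6 = 15 → (-1483/25, -1917/25)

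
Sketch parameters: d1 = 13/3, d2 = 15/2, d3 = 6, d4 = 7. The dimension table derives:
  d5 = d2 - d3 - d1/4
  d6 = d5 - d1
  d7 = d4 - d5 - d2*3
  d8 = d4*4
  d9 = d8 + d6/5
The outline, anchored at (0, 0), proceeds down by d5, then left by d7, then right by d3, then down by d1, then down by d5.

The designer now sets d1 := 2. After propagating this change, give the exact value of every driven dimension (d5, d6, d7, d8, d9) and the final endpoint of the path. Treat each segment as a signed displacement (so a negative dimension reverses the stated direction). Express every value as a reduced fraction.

Apply edit: d1 := 2
  d5 = d2 - d3 - d1/4 = 1
  d6 = d5 - d1 = -1
  d7 = d4 - d5 - d2*3 = -33/2
  d8 = d4*4 = 28
  d9 = d8 + d6/5 = 139/5
Walk from origin (0, 0):
  seg 1: down by d5 = 1 → (0, -1)
  seg 2: left by d7 = -33/2 → (33/2, -1)
  seg 3: right by d3 = 6 → (45/2, -1)
  seg 4: down by d1 = 2 → (45/2, -3)
  seg 5: down by d5 = 1 → (45/2, -4)

d5 = 1
d6 = -1
d7 = -33/2
d8 = 28
d9 = 139/5
endpoint = (45/2, -4)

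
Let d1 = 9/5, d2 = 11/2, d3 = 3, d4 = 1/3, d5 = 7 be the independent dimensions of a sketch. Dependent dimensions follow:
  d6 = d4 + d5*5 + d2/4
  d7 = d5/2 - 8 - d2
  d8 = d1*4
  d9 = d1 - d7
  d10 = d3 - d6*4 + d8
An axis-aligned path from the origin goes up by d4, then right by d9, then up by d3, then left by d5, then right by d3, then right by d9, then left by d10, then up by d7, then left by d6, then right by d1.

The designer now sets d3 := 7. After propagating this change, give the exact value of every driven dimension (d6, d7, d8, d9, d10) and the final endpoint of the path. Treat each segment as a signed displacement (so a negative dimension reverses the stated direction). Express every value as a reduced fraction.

d6 = 881/24
d7 = -10
d8 = 36/5
d9 = 59/5
d10 = -3979/30
endpoint = (4853/40, -8/3)

Apply edit: d3 := 7
  d6 = d4 + d5*5 + d2/4 = 881/24
  d7 = d5/2 - 8 - d2 = -10
  d8 = d1*4 = 36/5
  d9 = d1 - d7 = 59/5
  d10 = d3 - d6*4 + d8 = -3979/30
Walk from origin (0, 0):
  seg 1: up by d4 = 1/3 → (0, 1/3)
  seg 2: right by d9 = 59/5 → (59/5, 1/3)
  seg 3: up by d3 = 7 → (59/5, 22/3)
  seg 4: left by d5 = 7 → (24/5, 22/3)
  seg 5: right by d3 = 7 → (59/5, 22/3)
  seg 6: right by d9 = 59/5 → (118/5, 22/3)
  seg 7: left by d10 = -3979/30 → (4687/30, 22/3)
  seg 8: up by d7 = -10 → (4687/30, -8/3)
  seg 9: left by d6 = 881/24 → (4781/40, -8/3)
  seg 10: right by d1 = 9/5 → (4853/40, -8/3)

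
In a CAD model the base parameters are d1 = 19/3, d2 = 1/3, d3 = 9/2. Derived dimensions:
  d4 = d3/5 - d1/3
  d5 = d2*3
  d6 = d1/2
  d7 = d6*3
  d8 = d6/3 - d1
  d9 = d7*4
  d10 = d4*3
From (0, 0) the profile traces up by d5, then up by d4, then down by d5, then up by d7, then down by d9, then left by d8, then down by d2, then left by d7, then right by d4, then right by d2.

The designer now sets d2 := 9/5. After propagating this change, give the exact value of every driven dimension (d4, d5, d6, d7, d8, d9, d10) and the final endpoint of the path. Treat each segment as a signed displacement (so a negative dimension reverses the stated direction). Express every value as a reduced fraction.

d4 = -109/90
d5 = 27/5
d6 = 19/6
d7 = 19/2
d8 = -95/18
d9 = 38
d10 = -109/30
endpoint = (-109/30, -1418/45)

Apply edit: d2 := 9/5
  d4 = d3/5 - d1/3 = -109/90
  d5 = d2*3 = 27/5
  d6 = d1/2 = 19/6
  d7 = d6*3 = 19/2
  d8 = d6/3 - d1 = -95/18
  d9 = d7*4 = 38
  d10 = d4*3 = -109/30
Walk from origin (0, 0):
  seg 1: up by d5 = 27/5 → (0, 27/5)
  seg 2: up by d4 = -109/90 → (0, 377/90)
  seg 3: down by d5 = 27/5 → (0, -109/90)
  seg 4: up by d7 = 19/2 → (0, 373/45)
  seg 5: down by d9 = 38 → (0, -1337/45)
  seg 6: left by d8 = -95/18 → (95/18, -1337/45)
  seg 7: down by d2 = 9/5 → (95/18, -1418/45)
  seg 8: left by d7 = 19/2 → (-38/9, -1418/45)
  seg 9: right by d4 = -109/90 → (-163/30, -1418/45)
  seg 10: right by d2 = 9/5 → (-109/30, -1418/45)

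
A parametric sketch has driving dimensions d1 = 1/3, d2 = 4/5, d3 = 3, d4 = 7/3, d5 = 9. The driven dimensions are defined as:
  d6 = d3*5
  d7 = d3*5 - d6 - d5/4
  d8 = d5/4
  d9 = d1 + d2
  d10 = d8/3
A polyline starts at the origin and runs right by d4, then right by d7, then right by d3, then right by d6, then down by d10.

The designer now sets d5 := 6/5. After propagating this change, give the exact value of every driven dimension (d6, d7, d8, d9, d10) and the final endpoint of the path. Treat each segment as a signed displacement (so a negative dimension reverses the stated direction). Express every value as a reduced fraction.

Apply edit: d5 := 6/5
  d6 = d3*5 = 15
  d7 = d3*5 - d6 - d5/4 = -3/10
  d8 = d5/4 = 3/10
  d9 = d1 + d2 = 17/15
  d10 = d8/3 = 1/10
Walk from origin (0, 0):
  seg 1: right by d4 = 7/3 → (7/3, 0)
  seg 2: right by d7 = -3/10 → (61/30, 0)
  seg 3: right by d3 = 3 → (151/30, 0)
  seg 4: right by d6 = 15 → (601/30, 0)
  seg 5: down by d10 = 1/10 → (601/30, -1/10)

d6 = 15
d7 = -3/10
d8 = 3/10
d9 = 17/15
d10 = 1/10
endpoint = (601/30, -1/10)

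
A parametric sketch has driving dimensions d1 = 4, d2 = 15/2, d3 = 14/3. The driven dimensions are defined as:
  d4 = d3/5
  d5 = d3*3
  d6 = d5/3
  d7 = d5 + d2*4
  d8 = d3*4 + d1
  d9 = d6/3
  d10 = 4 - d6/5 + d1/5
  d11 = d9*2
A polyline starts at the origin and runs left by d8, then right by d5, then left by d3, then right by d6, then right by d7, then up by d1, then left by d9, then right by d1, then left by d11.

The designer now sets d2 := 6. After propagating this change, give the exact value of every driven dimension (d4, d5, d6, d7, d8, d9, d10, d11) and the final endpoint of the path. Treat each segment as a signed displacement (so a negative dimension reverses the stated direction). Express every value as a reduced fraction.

Apply edit: d2 := 6
  d4 = d3/5 = 14/15
  d5 = d3*3 = 14
  d6 = d5/3 = 14/3
  d7 = d5 + d2*4 = 38
  d8 = d3*4 + d1 = 68/3
  d9 = d6/3 = 14/9
  d10 = 4 - d6/5 + d1/5 = 58/15
  d11 = d9*2 = 28/9
Walk from origin (0, 0):
  seg 1: left by d8 = 68/3 → (-68/3, 0)
  seg 2: right by d5 = 14 → (-26/3, 0)
  seg 3: left by d3 = 14/3 → (-40/3, 0)
  seg 4: right by d6 = 14/3 → (-26/3, 0)
  seg 5: right by d7 = 38 → (88/3, 0)
  seg 6: up by d1 = 4 → (88/3, 4)
  seg 7: left by d9 = 14/9 → (250/9, 4)
  seg 8: right by d1 = 4 → (286/9, 4)
  seg 9: left by d11 = 28/9 → (86/3, 4)

d4 = 14/15
d5 = 14
d6 = 14/3
d7 = 38
d8 = 68/3
d9 = 14/9
d10 = 58/15
d11 = 28/9
endpoint = (86/3, 4)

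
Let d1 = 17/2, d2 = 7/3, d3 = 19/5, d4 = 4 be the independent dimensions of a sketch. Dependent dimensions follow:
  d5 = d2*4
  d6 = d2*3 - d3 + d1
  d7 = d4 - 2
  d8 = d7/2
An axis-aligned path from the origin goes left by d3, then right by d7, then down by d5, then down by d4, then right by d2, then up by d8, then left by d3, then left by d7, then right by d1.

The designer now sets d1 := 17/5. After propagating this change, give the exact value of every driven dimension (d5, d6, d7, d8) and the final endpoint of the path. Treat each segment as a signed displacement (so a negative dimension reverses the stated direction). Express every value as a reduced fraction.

Apply edit: d1 := 17/5
  d5 = d2*4 = 28/3
  d6 = d2*3 - d3 + d1 = 33/5
  d7 = d4 - 2 = 2
  d8 = d7/2 = 1
Walk from origin (0, 0):
  seg 1: left by d3 = 19/5 → (-19/5, 0)
  seg 2: right by d7 = 2 → (-9/5, 0)
  seg 3: down by d5 = 28/3 → (-9/5, -28/3)
  seg 4: down by d4 = 4 → (-9/5, -40/3)
  seg 5: right by d2 = 7/3 → (8/15, -40/3)
  seg 6: up by d8 = 1 → (8/15, -37/3)
  seg 7: left by d3 = 19/5 → (-49/15, -37/3)
  seg 8: left by d7 = 2 → (-79/15, -37/3)
  seg 9: right by d1 = 17/5 → (-28/15, -37/3)

d5 = 28/3
d6 = 33/5
d7 = 2
d8 = 1
endpoint = (-28/15, -37/3)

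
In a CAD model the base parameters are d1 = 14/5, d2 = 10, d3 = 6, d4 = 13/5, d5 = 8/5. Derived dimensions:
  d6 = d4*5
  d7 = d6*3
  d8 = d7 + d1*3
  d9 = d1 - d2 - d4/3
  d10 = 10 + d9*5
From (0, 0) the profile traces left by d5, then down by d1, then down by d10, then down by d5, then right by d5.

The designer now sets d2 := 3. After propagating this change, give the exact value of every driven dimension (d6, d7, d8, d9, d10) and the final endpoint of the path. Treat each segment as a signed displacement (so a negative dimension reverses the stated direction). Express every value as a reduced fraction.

d6 = 13
d7 = 39
d8 = 237/5
d9 = -16/15
d10 = 14/3
endpoint = (0, -136/15)

Apply edit: d2 := 3
  d6 = d4*5 = 13
  d7 = d6*3 = 39
  d8 = d7 + d1*3 = 237/5
  d9 = d1 - d2 - d4/3 = -16/15
  d10 = 10 + d9*5 = 14/3
Walk from origin (0, 0):
  seg 1: left by d5 = 8/5 → (-8/5, 0)
  seg 2: down by d1 = 14/5 → (-8/5, -14/5)
  seg 3: down by d10 = 14/3 → (-8/5, -112/15)
  seg 4: down by d5 = 8/5 → (-8/5, -136/15)
  seg 5: right by d5 = 8/5 → (0, -136/15)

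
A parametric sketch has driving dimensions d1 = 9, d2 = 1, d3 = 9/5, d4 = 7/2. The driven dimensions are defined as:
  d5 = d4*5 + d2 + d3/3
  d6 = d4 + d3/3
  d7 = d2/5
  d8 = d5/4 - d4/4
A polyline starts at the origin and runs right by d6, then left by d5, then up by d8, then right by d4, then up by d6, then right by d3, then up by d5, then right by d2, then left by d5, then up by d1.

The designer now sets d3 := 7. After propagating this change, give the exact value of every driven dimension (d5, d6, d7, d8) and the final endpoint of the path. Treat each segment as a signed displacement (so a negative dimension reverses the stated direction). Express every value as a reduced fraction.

d5 = 125/6
d6 = 35/6
d7 = 1/5
d8 = 13/3
endpoint = (-73/3, 40)

Apply edit: d3 := 7
  d5 = d4*5 + d2 + d3/3 = 125/6
  d6 = d4 + d3/3 = 35/6
  d7 = d2/5 = 1/5
  d8 = d5/4 - d4/4 = 13/3
Walk from origin (0, 0):
  seg 1: right by d6 = 35/6 → (35/6, 0)
  seg 2: left by d5 = 125/6 → (-15, 0)
  seg 3: up by d8 = 13/3 → (-15, 13/3)
  seg 4: right by d4 = 7/2 → (-23/2, 13/3)
  seg 5: up by d6 = 35/6 → (-23/2, 61/6)
  seg 6: right by d3 = 7 → (-9/2, 61/6)
  seg 7: up by d5 = 125/6 → (-9/2, 31)
  seg 8: right by d2 = 1 → (-7/2, 31)
  seg 9: left by d5 = 125/6 → (-73/3, 31)
  seg 10: up by d1 = 9 → (-73/3, 40)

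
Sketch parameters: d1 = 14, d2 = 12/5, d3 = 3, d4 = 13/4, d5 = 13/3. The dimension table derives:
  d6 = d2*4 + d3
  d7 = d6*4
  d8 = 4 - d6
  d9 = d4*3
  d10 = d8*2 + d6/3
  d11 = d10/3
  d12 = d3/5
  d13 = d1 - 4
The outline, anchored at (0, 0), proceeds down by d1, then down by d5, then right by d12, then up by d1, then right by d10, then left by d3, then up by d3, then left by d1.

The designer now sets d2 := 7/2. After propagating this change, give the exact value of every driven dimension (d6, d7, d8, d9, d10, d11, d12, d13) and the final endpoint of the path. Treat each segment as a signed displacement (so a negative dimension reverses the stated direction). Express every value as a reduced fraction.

d6 = 17
d7 = 68
d8 = -13
d9 = 39/4
d10 = -61/3
d11 = -61/9
d12 = 3/5
d13 = 10
endpoint = (-551/15, -4/3)

Apply edit: d2 := 7/2
  d6 = d2*4 + d3 = 17
  d7 = d6*4 = 68
  d8 = 4 - d6 = -13
  d9 = d4*3 = 39/4
  d10 = d8*2 + d6/3 = -61/3
  d11 = d10/3 = -61/9
  d12 = d3/5 = 3/5
  d13 = d1 - 4 = 10
Walk from origin (0, 0):
  seg 1: down by d1 = 14 → (0, -14)
  seg 2: down by d5 = 13/3 → (0, -55/3)
  seg 3: right by d12 = 3/5 → (3/5, -55/3)
  seg 4: up by d1 = 14 → (3/5, -13/3)
  seg 5: right by d10 = -61/3 → (-296/15, -13/3)
  seg 6: left by d3 = 3 → (-341/15, -13/3)
  seg 7: up by d3 = 3 → (-341/15, -4/3)
  seg 8: left by d1 = 14 → (-551/15, -4/3)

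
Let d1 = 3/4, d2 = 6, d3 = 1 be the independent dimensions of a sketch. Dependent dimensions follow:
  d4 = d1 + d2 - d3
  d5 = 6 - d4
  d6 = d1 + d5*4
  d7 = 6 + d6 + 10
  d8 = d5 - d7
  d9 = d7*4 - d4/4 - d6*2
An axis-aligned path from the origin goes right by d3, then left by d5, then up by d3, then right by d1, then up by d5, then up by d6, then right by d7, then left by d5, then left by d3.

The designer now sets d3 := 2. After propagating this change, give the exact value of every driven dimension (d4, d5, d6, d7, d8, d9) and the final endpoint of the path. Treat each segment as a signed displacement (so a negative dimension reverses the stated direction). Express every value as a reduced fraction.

d4 = 19/4
d5 = 5/4
d6 = 23/4
d7 = 87/4
d8 = -41/2
d9 = 1189/16
endpoint = (20, 9)

Apply edit: d3 := 2
  d4 = d1 + d2 - d3 = 19/4
  d5 = 6 - d4 = 5/4
  d6 = d1 + d5*4 = 23/4
  d7 = 6 + d6 + 10 = 87/4
  d8 = d5 - d7 = -41/2
  d9 = d7*4 - d4/4 - d6*2 = 1189/16
Walk from origin (0, 0):
  seg 1: right by d3 = 2 → (2, 0)
  seg 2: left by d5 = 5/4 → (3/4, 0)
  seg 3: up by d3 = 2 → (3/4, 2)
  seg 4: right by d1 = 3/4 → (3/2, 2)
  seg 5: up by d5 = 5/4 → (3/2, 13/4)
  seg 6: up by d6 = 23/4 → (3/2, 9)
  seg 7: right by d7 = 87/4 → (93/4, 9)
  seg 8: left by d5 = 5/4 → (22, 9)
  seg 9: left by d3 = 2 → (20, 9)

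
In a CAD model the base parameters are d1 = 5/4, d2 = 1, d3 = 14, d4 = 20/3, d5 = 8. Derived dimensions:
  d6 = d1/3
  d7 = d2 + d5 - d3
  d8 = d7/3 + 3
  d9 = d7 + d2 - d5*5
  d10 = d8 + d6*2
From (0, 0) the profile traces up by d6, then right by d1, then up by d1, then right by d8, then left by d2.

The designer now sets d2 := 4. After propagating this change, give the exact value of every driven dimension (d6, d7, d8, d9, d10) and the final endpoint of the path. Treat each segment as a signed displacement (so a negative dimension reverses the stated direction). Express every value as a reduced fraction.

Apply edit: d2 := 4
  d6 = d1/3 = 5/12
  d7 = d2 + d5 - d3 = -2
  d8 = d7/3 + 3 = 7/3
  d9 = d7 + d2 - d5*5 = -38
  d10 = d8 + d6*2 = 19/6
Walk from origin (0, 0):
  seg 1: up by d6 = 5/12 → (0, 5/12)
  seg 2: right by d1 = 5/4 → (5/4, 5/12)
  seg 3: up by d1 = 5/4 → (5/4, 5/3)
  seg 4: right by d8 = 7/3 → (43/12, 5/3)
  seg 5: left by d2 = 4 → (-5/12, 5/3)

d6 = 5/12
d7 = -2
d8 = 7/3
d9 = -38
d10 = 19/6
endpoint = (-5/12, 5/3)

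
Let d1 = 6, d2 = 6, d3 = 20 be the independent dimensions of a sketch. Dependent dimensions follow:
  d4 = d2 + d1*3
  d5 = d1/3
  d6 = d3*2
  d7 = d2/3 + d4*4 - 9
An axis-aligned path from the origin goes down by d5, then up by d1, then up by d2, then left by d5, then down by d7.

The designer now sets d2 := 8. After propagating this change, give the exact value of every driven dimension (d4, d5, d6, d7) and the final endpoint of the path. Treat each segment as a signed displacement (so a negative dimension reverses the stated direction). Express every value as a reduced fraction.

Apply edit: d2 := 8
  d4 = d2 + d1*3 = 26
  d5 = d1/3 = 2
  d6 = d3*2 = 40
  d7 = d2/3 + d4*4 - 9 = 293/3
Walk from origin (0, 0):
  seg 1: down by d5 = 2 → (0, -2)
  seg 2: up by d1 = 6 → (0, 4)
  seg 3: up by d2 = 8 → (0, 12)
  seg 4: left by d5 = 2 → (-2, 12)
  seg 5: down by d7 = 293/3 → (-2, -257/3)

d4 = 26
d5 = 2
d6 = 40
d7 = 293/3
endpoint = (-2, -257/3)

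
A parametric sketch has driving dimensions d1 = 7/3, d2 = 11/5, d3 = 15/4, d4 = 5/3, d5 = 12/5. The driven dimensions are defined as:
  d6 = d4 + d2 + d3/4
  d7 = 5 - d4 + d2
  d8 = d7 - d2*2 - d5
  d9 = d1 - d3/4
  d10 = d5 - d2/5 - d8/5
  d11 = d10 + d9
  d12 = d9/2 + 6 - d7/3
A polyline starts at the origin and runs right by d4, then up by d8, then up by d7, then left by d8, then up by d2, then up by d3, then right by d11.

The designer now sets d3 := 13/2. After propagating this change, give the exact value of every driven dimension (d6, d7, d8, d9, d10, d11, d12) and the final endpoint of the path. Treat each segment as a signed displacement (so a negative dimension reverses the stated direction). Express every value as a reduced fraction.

Apply edit: d3 := 13/2
  d6 = d4 + d2 + d3/4 = 659/120
  d7 = 5 - d4 + d2 = 83/15
  d8 = d7 - d2*2 - d5 = -19/15
  d9 = d1 - d3/4 = 17/24
  d10 = d5 - d2/5 - d8/5 = 166/75
  d11 = d10 + d9 = 1753/600
  d12 = d9/2 + 6 - d7/3 = 3247/720
Walk from origin (0, 0):
  seg 1: right by d4 = 5/3 → (5/3, 0)
  seg 2: up by d8 = -19/15 → (5/3, -19/15)
  seg 3: up by d7 = 83/15 → (5/3, 64/15)
  seg 4: left by d8 = -19/15 → (44/15, 64/15)
  seg 5: up by d2 = 11/5 → (44/15, 97/15)
  seg 6: up by d3 = 13/2 → (44/15, 389/30)
  seg 7: right by d11 = 1753/600 → (1171/200, 389/30)

d6 = 659/120
d7 = 83/15
d8 = -19/15
d9 = 17/24
d10 = 166/75
d11 = 1753/600
d12 = 3247/720
endpoint = (1171/200, 389/30)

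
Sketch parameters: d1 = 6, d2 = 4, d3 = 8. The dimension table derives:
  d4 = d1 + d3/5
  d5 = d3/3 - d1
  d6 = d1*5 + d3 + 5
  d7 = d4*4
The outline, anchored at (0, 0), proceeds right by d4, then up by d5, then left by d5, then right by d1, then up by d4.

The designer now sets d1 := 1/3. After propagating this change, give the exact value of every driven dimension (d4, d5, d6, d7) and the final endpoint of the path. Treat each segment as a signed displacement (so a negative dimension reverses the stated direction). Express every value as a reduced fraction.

Apply edit: d1 := 1/3
  d4 = d1 + d3/5 = 29/15
  d5 = d3/3 - d1 = 7/3
  d6 = d1*5 + d3 + 5 = 44/3
  d7 = d4*4 = 116/15
Walk from origin (0, 0):
  seg 1: right by d4 = 29/15 → (29/15, 0)
  seg 2: up by d5 = 7/3 → (29/15, 7/3)
  seg 3: left by d5 = 7/3 → (-2/5, 7/3)
  seg 4: right by d1 = 1/3 → (-1/15, 7/3)
  seg 5: up by d4 = 29/15 → (-1/15, 64/15)

d4 = 29/15
d5 = 7/3
d6 = 44/3
d7 = 116/15
endpoint = (-1/15, 64/15)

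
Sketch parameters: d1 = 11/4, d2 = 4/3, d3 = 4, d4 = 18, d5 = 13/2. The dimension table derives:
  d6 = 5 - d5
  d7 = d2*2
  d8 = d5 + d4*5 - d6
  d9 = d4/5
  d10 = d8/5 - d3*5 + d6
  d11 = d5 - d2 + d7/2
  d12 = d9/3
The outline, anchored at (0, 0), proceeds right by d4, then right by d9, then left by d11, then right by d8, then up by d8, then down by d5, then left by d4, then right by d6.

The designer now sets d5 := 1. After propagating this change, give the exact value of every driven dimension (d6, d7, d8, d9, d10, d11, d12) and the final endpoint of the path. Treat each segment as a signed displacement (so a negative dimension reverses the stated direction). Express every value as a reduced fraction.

Apply edit: d5 := 1
  d6 = 5 - d5 = 4
  d7 = d2*2 = 8/3
  d8 = d5 + d4*5 - d6 = 87
  d9 = d4/5 = 18/5
  d10 = d8/5 - d3*5 + d6 = 7/5
  d11 = d5 - d2 + d7/2 = 1
  d12 = d9/3 = 6/5
Walk from origin (0, 0):
  seg 1: right by d4 = 18 → (18, 0)
  seg 2: right by d9 = 18/5 → (108/5, 0)
  seg 3: left by d11 = 1 → (103/5, 0)
  seg 4: right by d8 = 87 → (538/5, 0)
  seg 5: up by d8 = 87 → (538/5, 87)
  seg 6: down by d5 = 1 → (538/5, 86)
  seg 7: left by d4 = 18 → (448/5, 86)
  seg 8: right by d6 = 4 → (468/5, 86)

d6 = 4
d7 = 8/3
d8 = 87
d9 = 18/5
d10 = 7/5
d11 = 1
d12 = 6/5
endpoint = (468/5, 86)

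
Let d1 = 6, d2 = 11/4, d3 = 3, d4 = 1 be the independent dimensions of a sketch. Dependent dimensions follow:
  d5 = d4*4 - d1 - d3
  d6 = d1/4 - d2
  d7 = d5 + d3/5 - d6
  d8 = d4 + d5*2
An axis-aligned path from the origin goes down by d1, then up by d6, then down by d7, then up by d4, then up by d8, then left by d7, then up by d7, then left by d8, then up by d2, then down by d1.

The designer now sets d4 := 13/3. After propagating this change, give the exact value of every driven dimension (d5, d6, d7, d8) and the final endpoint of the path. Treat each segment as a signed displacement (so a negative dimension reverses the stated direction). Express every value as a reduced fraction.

d5 = 25/3
d6 = -5/4
d7 = 611/60
d8 = 21
endpoint = (-1871/60, 89/6)

Apply edit: d4 := 13/3
  d5 = d4*4 - d1 - d3 = 25/3
  d6 = d1/4 - d2 = -5/4
  d7 = d5 + d3/5 - d6 = 611/60
  d8 = d4 + d5*2 = 21
Walk from origin (0, 0):
  seg 1: down by d1 = 6 → (0, -6)
  seg 2: up by d6 = -5/4 → (0, -29/4)
  seg 3: down by d7 = 611/60 → (0, -523/30)
  seg 4: up by d4 = 13/3 → (0, -131/10)
  seg 5: up by d8 = 21 → (0, 79/10)
  seg 6: left by d7 = 611/60 → (-611/60, 79/10)
  seg 7: up by d7 = 611/60 → (-611/60, 217/12)
  seg 8: left by d8 = 21 → (-1871/60, 217/12)
  seg 9: up by d2 = 11/4 → (-1871/60, 125/6)
  seg 10: down by d1 = 6 → (-1871/60, 89/6)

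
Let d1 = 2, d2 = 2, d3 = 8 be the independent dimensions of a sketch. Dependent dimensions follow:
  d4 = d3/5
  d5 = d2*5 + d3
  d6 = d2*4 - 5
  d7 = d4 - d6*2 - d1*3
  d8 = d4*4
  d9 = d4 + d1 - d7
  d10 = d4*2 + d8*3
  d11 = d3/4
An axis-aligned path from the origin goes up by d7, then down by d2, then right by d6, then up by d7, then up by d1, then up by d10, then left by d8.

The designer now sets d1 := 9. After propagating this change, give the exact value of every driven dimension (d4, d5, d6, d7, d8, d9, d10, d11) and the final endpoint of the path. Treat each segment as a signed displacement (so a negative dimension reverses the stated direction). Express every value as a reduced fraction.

d4 = 8/5
d5 = 18
d6 = 3
d7 = -157/5
d8 = 32/5
d9 = 42
d10 = 112/5
d11 = 2
endpoint = (-17/5, -167/5)

Apply edit: d1 := 9
  d4 = d3/5 = 8/5
  d5 = d2*5 + d3 = 18
  d6 = d2*4 - 5 = 3
  d7 = d4 - d6*2 - d1*3 = -157/5
  d8 = d4*4 = 32/5
  d9 = d4 + d1 - d7 = 42
  d10 = d4*2 + d8*3 = 112/5
  d11 = d3/4 = 2
Walk from origin (0, 0):
  seg 1: up by d7 = -157/5 → (0, -157/5)
  seg 2: down by d2 = 2 → (0, -167/5)
  seg 3: right by d6 = 3 → (3, -167/5)
  seg 4: up by d7 = -157/5 → (3, -324/5)
  seg 5: up by d1 = 9 → (3, -279/5)
  seg 6: up by d10 = 112/5 → (3, -167/5)
  seg 7: left by d8 = 32/5 → (-17/5, -167/5)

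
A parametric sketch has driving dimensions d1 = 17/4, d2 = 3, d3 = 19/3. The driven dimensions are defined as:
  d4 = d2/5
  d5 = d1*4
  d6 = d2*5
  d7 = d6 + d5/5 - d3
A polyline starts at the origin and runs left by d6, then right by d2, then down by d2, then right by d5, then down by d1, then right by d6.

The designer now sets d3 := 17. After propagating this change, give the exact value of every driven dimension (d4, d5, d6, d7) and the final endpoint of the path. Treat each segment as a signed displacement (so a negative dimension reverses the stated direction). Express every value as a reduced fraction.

Apply edit: d3 := 17
  d4 = d2/5 = 3/5
  d5 = d1*4 = 17
  d6 = d2*5 = 15
  d7 = d6 + d5/5 - d3 = 7/5
Walk from origin (0, 0):
  seg 1: left by d6 = 15 → (-15, 0)
  seg 2: right by d2 = 3 → (-12, 0)
  seg 3: down by d2 = 3 → (-12, -3)
  seg 4: right by d5 = 17 → (5, -3)
  seg 5: down by d1 = 17/4 → (5, -29/4)
  seg 6: right by d6 = 15 → (20, -29/4)

d4 = 3/5
d5 = 17
d6 = 15
d7 = 7/5
endpoint = (20, -29/4)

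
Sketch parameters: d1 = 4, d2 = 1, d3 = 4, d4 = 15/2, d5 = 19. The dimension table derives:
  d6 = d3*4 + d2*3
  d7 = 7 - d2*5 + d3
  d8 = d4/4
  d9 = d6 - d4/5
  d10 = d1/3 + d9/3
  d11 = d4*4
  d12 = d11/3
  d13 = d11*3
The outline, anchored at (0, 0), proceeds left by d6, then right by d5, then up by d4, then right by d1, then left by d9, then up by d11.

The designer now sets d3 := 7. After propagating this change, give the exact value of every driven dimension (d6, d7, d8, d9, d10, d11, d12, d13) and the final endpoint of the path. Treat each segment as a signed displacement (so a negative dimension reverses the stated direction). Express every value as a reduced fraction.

Apply edit: d3 := 7
  d6 = d3*4 + d2*3 = 31
  d7 = 7 - d2*5 + d3 = 9
  d8 = d4/4 = 15/8
  d9 = d6 - d4/5 = 59/2
  d10 = d1/3 + d9/3 = 67/6
  d11 = d4*4 = 30
  d12 = d11/3 = 10
  d13 = d11*3 = 90
Walk from origin (0, 0):
  seg 1: left by d6 = 31 → (-31, 0)
  seg 2: right by d5 = 19 → (-12, 0)
  seg 3: up by d4 = 15/2 → (-12, 15/2)
  seg 4: right by d1 = 4 → (-8, 15/2)
  seg 5: left by d9 = 59/2 → (-75/2, 15/2)
  seg 6: up by d11 = 30 → (-75/2, 75/2)

d6 = 31
d7 = 9
d8 = 15/8
d9 = 59/2
d10 = 67/6
d11 = 30
d12 = 10
d13 = 90
endpoint = (-75/2, 75/2)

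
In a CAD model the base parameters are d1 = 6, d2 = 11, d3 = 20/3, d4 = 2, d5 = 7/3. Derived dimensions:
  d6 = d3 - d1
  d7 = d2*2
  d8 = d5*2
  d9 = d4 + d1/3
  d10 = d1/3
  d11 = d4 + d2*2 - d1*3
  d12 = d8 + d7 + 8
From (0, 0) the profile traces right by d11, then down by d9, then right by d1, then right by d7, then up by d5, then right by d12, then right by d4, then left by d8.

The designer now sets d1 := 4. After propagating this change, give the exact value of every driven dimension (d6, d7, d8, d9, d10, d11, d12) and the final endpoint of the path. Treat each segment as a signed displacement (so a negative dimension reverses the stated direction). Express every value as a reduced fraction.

d6 = 8/3
d7 = 22
d8 = 14/3
d9 = 10/3
d10 = 4/3
d11 = 12
d12 = 104/3
endpoint = (70, -1)

Apply edit: d1 := 4
  d6 = d3 - d1 = 8/3
  d7 = d2*2 = 22
  d8 = d5*2 = 14/3
  d9 = d4 + d1/3 = 10/3
  d10 = d1/3 = 4/3
  d11 = d4 + d2*2 - d1*3 = 12
  d12 = d8 + d7 + 8 = 104/3
Walk from origin (0, 0):
  seg 1: right by d11 = 12 → (12, 0)
  seg 2: down by d9 = 10/3 → (12, -10/3)
  seg 3: right by d1 = 4 → (16, -10/3)
  seg 4: right by d7 = 22 → (38, -10/3)
  seg 5: up by d5 = 7/3 → (38, -1)
  seg 6: right by d12 = 104/3 → (218/3, -1)
  seg 7: right by d4 = 2 → (224/3, -1)
  seg 8: left by d8 = 14/3 → (70, -1)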